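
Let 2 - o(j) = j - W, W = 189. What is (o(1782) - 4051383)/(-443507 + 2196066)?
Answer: -4052974/1752559 ≈ -2.3126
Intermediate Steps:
o(j) = 191 - j (o(j) = 2 - (j - 1*189) = 2 - (j - 189) = 2 - (-189 + j) = 2 + (189 - j) = 191 - j)
(o(1782) - 4051383)/(-443507 + 2196066) = ((191 - 1*1782) - 4051383)/(-443507 + 2196066) = ((191 - 1782) - 4051383)/1752559 = (-1591 - 4051383)*(1/1752559) = -4052974*1/1752559 = -4052974/1752559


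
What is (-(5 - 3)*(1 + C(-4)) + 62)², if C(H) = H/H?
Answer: 3364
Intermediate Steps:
C(H) = 1
(-(5 - 3)*(1 + C(-4)) + 62)² = (-(5 - 3)*(1 + 1) + 62)² = (-2*2 + 62)² = (-1*4 + 62)² = (-4 + 62)² = 58² = 3364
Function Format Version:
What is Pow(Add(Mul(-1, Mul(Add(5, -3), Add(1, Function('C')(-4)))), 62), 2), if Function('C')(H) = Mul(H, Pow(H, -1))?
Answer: 3364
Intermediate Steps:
Function('C')(H) = 1
Pow(Add(Mul(-1, Mul(Add(5, -3), Add(1, Function('C')(-4)))), 62), 2) = Pow(Add(Mul(-1, Mul(Add(5, -3), Add(1, 1))), 62), 2) = Pow(Add(Mul(-1, Mul(2, 2)), 62), 2) = Pow(Add(Mul(-1, 4), 62), 2) = Pow(Add(-4, 62), 2) = Pow(58, 2) = 3364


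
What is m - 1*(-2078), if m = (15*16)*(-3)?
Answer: 1358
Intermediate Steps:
m = -720 (m = 240*(-3) = -720)
m - 1*(-2078) = -720 - 1*(-2078) = -720 + 2078 = 1358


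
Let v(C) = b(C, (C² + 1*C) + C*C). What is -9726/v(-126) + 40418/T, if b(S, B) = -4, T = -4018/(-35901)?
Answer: 208688055/574 ≈ 3.6357e+5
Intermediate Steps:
T = 4018/35901 (T = -4018*(-1/35901) = 4018/35901 ≈ 0.11192)
v(C) = -4
-9726/v(-126) + 40418/T = -9726/(-4) + 40418/(4018/35901) = -9726*(-¼) + 40418*(35901/4018) = 4863/2 + 103646187/287 = 208688055/574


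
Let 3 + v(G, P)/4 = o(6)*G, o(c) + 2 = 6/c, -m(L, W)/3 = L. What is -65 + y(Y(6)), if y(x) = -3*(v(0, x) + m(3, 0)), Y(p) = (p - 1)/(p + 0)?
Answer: -2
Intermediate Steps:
m(L, W) = -3*L
o(c) = -2 + 6/c
v(G, P) = -12 - 4*G (v(G, P) = -12 + 4*((-2 + 6/6)*G) = -12 + 4*((-2 + 6*(1/6))*G) = -12 + 4*((-2 + 1)*G) = -12 + 4*(-G) = -12 - 4*G)
Y(p) = (-1 + p)/p
y(x) = 63 (y(x) = -3*((-12 - 4*0) - 3*3) = -3*((-12 + 0) - 9) = -3*(-12 - 9) = -3*(-21) = 63)
-65 + y(Y(6)) = -65 + 63 = -2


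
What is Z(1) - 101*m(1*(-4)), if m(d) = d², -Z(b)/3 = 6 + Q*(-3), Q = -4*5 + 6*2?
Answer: -1706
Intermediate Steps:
Q = -8 (Q = -20 + 12 = -8)
Z(b) = -90 (Z(b) = -3*(6 - 8*(-3)) = -3*(6 + 24) = -3*30 = -90)
Z(1) - 101*m(1*(-4)) = -90 - 101*(1*(-4))² = -90 - 101*(-4)² = -90 - 101*16 = -90 - 1616 = -1706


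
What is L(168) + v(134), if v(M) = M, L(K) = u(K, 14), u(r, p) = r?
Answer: 302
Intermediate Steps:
L(K) = K
L(168) + v(134) = 168 + 134 = 302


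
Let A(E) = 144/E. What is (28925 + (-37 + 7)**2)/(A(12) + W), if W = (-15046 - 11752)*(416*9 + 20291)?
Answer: -29825/644089918 ≈ -4.6306e-5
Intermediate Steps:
W = -644089930 (W = -26798*(3744 + 20291) = -26798*24035 = -644089930)
(28925 + (-37 + 7)**2)/(A(12) + W) = (28925 + (-37 + 7)**2)/(144/12 - 644089930) = (28925 + (-30)**2)/(144*(1/12) - 644089930) = (28925 + 900)/(12 - 644089930) = 29825/(-644089918) = 29825*(-1/644089918) = -29825/644089918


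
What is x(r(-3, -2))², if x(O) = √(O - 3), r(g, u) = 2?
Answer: -1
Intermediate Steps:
x(O) = √(-3 + O)
x(r(-3, -2))² = (√(-3 + 2))² = (√(-1))² = I² = -1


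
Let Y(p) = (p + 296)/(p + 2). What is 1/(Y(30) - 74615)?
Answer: -16/1193677 ≈ -1.3404e-5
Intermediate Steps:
Y(p) = (296 + p)/(2 + p)
1/(Y(30) - 74615) = 1/((296 + 30)/(2 + 30) - 74615) = 1/(326/32 - 74615) = 1/((1/32)*326 - 74615) = 1/(163/16 - 74615) = 1/(-1193677/16) = -16/1193677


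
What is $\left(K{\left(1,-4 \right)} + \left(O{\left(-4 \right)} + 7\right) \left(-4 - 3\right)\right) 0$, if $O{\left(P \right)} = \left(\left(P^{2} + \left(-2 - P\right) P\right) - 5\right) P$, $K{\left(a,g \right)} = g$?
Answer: $0$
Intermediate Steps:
$O{\left(P \right)} = P \left(-5 + P^{2} + P \left(-2 - P\right)\right)$ ($O{\left(P \right)} = \left(\left(P^{2} + P \left(-2 - P\right)\right) - 5\right) P = \left(-5 + P^{2} + P \left(-2 - P\right)\right) P = P \left(-5 + P^{2} + P \left(-2 - P\right)\right)$)
$\left(K{\left(1,-4 \right)} + \left(O{\left(-4 \right)} + 7\right) \left(-4 - 3\right)\right) 0 = \left(-4 + \left(\left(-1\right) \left(-4\right) \left(5 + 2 \left(-4\right)\right) + 7\right) \left(-4 - 3\right)\right) 0 = \left(-4 + \left(\left(-1\right) \left(-4\right) \left(5 - 8\right) + 7\right) \left(-7\right)\right) 0 = \left(-4 + \left(\left(-1\right) \left(-4\right) \left(-3\right) + 7\right) \left(-7\right)\right) 0 = \left(-4 + \left(-12 + 7\right) \left(-7\right)\right) 0 = \left(-4 - -35\right) 0 = \left(-4 + 35\right) 0 = 31 \cdot 0 = 0$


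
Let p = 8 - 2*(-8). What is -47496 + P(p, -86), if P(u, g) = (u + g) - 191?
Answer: -47749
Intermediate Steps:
p = 24 (p = 8 + 16 = 24)
P(u, g) = -191 + g + u (P(u, g) = (g + u) - 191 = -191 + g + u)
-47496 + P(p, -86) = -47496 + (-191 - 86 + 24) = -47496 - 253 = -47749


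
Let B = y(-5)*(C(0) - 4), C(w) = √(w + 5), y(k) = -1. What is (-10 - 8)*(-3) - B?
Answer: 50 + √5 ≈ 52.236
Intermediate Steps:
C(w) = √(5 + w)
B = 4 - √5 (B = -(√(5 + 0) - 4) = -(√5 - 4) = -(-4 + √5) = 4 - √5 ≈ 1.7639)
(-10 - 8)*(-3) - B = (-10 - 8)*(-3) - (4 - √5) = -18*(-3) + (-4 + √5) = 54 + (-4 + √5) = 50 + √5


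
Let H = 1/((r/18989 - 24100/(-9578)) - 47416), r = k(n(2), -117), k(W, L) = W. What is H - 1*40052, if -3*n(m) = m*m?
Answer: -518076939977700491/12935107852414 ≈ -40052.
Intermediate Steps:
n(m) = -m**2/3 (n(m) = -m*m/3 = -m**2/3)
r = -4/3 (r = -1/3*2**2 = -1/3*4 = -4/3 ≈ -1.3333)
H = -272814963/12935107852414 (H = 1/((-4/3/18989 - 24100/(-9578)) - 47416) = 1/((-4/3*1/18989 - 24100*(-1/9578)) - 47416) = 1/((-4/56967 + 12050/4789) - 47416) = 1/(686433194/272814963 - 47416) = 1/(-12935107852414/272814963) = -272814963/12935107852414 ≈ -2.1091e-5)
H - 1*40052 = -272814963/12935107852414 - 1*40052 = -272814963/12935107852414 - 40052 = -518076939977700491/12935107852414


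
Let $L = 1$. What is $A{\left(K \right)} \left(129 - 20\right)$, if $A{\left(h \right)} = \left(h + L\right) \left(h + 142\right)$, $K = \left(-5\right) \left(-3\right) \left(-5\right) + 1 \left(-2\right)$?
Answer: $-538460$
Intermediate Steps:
$K = -77$ ($K = 15 \left(-5\right) - 2 = -75 - 2 = -77$)
$A{\left(h \right)} = \left(1 + h\right) \left(142 + h\right)$ ($A{\left(h \right)} = \left(h + 1\right) \left(h + 142\right) = \left(1 + h\right) \left(142 + h\right)$)
$A{\left(K \right)} \left(129 - 20\right) = \left(142 + \left(-77\right)^{2} + 143 \left(-77\right)\right) \left(129 - 20\right) = \left(142 + 5929 - 11011\right) \left(129 - 20\right) = \left(-4940\right) 109 = -538460$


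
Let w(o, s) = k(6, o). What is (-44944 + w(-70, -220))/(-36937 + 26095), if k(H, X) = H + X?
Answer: 22504/5421 ≈ 4.1513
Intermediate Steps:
w(o, s) = 6 + o
(-44944 + w(-70, -220))/(-36937 + 26095) = (-44944 + (6 - 70))/(-36937 + 26095) = (-44944 - 64)/(-10842) = -45008*(-1/10842) = 22504/5421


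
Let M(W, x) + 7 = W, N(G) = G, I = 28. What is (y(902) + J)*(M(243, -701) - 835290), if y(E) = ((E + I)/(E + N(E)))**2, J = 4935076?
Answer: -152404862519926453/36982 ≈ -4.1211e+12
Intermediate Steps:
M(W, x) = -7 + W
y(E) = (28 + E)**2/(4*E**2) (y(E) = ((E + 28)/(E + E))**2 = ((28 + E)/((2*E)))**2 = ((28 + E)*(1/(2*E)))**2 = ((28 + E)/(2*E))**2 = (28 + E)**2/(4*E**2))
(y(902) + J)*(M(243, -701) - 835290) = ((1/4)*(28 + 902)**2/902**2 + 4935076)*((-7 + 243) - 835290) = ((1/4)*(1/813604)*930**2 + 4935076)*(236 - 835290) = ((1/4)*(1/813604)*864900 + 4935076)*(-835054) = (216225/813604 + 4935076)*(-835054) = (4015197790129/813604)*(-835054) = -152404862519926453/36982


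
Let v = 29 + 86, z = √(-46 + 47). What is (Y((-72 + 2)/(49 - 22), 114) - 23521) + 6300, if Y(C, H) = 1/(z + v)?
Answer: -1997635/116 ≈ -17221.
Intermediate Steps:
z = 1 (z = √1 = 1)
v = 115
Y(C, H) = 1/116 (Y(C, H) = 1/(1 + 115) = 1/116)
(Y((-72 + 2)/(49 - 22), 114) - 23521) + 6300 = (1/116 - 23521) + 6300 = -2728435/116 + 6300 = -1997635/116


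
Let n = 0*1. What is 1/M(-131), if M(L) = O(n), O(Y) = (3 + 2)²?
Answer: 1/25 ≈ 0.040000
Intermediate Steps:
n = 0
O(Y) = 25 (O(Y) = 5² = 25)
M(L) = 25
1/M(-131) = 1/25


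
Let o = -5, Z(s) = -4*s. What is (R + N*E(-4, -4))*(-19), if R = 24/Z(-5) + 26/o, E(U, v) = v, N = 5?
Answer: 456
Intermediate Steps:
R = -4 (R = 24/((-4*(-5))) + 26/(-5) = 24/20 + 26*(-⅕) = 24*(1/20) - 26/5 = 6/5 - 26/5 = -4)
(R + N*E(-4, -4))*(-19) = (-4 + 5*(-4))*(-19) = (-4 - 20)*(-19) = -24*(-19) = 456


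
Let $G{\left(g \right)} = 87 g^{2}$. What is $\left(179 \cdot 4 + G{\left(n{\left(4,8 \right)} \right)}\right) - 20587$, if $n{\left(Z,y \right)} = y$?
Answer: $-14303$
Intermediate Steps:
$\left(179 \cdot 4 + G{\left(n{\left(4,8 \right)} \right)}\right) - 20587 = \left(179 \cdot 4 + 87 \cdot 8^{2}\right) - 20587 = \left(716 + 87 \cdot 64\right) - 20587 = \left(716 + 5568\right) - 20587 = 6284 - 20587 = -14303$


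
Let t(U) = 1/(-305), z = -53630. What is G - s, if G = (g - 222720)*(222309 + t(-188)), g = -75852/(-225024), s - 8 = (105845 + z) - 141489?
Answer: -70794946632857819/1429840 ≈ -4.9513e+10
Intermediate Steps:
s = -89266 (s = 8 + ((105845 - 53630) - 141489) = 8 + (52215 - 141489) = 8 - 89274 = -89266)
t(U) = -1/305
g = 6321/18752 (g = -75852*(-1/225024) = 6321/18752 ≈ 0.33708)
G = -70795074268955259/1429840 (G = (6321/18752 - 222720)*(222309 - 1/305) = -4176439119/18752*67804244/305 = -70795074268955259/1429840 ≈ -4.9513e+10)
G - s = -70795074268955259/1429840 - 1*(-89266) = -70795074268955259/1429840 + 89266 = -70794946632857819/1429840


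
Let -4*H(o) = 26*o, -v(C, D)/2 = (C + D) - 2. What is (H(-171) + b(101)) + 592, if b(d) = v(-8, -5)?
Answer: 3467/2 ≈ 1733.5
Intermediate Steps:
v(C, D) = 4 - 2*C - 2*D (v(C, D) = -2*((C + D) - 2) = -2*(-2 + C + D) = 4 - 2*C - 2*D)
H(o) = -13*o/2
b(d) = 30 (b(d) = 4 - 2*(-8) - 2*(-5) = 4 + 16 + 10 = 30)
(H(-171) + b(101)) + 592 = (-13/2*(-171) + 30) + 592 = (2223/2 + 30) + 592 = 2283/2 + 592 = 3467/2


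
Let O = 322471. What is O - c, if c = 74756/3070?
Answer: 494955607/1535 ≈ 3.2245e+5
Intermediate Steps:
c = 37378/1535 (c = 74756*(1/3070) = 37378/1535 ≈ 24.350)
O - c = 322471 - 1*37378/1535 = 322471 - 37378/1535 = 494955607/1535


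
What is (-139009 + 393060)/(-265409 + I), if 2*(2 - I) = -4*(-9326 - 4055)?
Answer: -254051/292169 ≈ -0.86953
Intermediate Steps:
I = -26760 (I = 2 - (-2)*(-9326 - 4055) = 2 - (-2)*(-13381) = 2 - ½*53524 = 2 - 26762 = -26760)
(-139009 + 393060)/(-265409 + I) = (-139009 + 393060)/(-265409 - 26760) = 254051/(-292169) = 254051*(-1/292169) = -254051/292169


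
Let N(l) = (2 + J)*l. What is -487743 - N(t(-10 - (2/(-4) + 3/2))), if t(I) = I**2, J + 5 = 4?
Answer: -487864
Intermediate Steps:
J = -1 (J = -5 + 4 = -1)
N(l) = l (N(l) = (2 - 1)*l = 1*l = l)
-487743 - N(t(-10 - (2/(-4) + 3/2))) = -487743 - (-10 - (2/(-4) + 3/2))**2 = -487743 - (-10 - (2*(-1/4) + 3*(1/2)))**2 = -487743 - (-10 - (-1/2 + 3/2))**2 = -487743 - (-10 - 1*1)**2 = -487743 - (-10 - 1)**2 = -487743 - 1*(-11)**2 = -487743 - 1*121 = -487743 - 121 = -487864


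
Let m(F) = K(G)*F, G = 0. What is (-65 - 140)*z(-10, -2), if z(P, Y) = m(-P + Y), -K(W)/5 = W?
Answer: 0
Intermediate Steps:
K(W) = -5*W
m(F) = 0 (m(F) = (-5*0)*F = 0*F = 0)
z(P, Y) = 0
(-65 - 140)*z(-10, -2) = (-65 - 140)*0 = -205*0 = 0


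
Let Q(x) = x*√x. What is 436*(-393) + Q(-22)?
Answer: -171348 - 22*I*√22 ≈ -1.7135e+5 - 103.19*I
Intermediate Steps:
Q(x) = x^(3/2)
436*(-393) + Q(-22) = 436*(-393) + (-22)^(3/2) = -171348 - 22*I*√22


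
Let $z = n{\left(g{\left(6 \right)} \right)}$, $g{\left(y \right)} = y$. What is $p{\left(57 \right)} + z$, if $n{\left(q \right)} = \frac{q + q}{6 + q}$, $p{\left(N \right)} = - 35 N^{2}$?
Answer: $-113714$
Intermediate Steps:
$n{\left(q \right)} = \frac{2 q}{6 + q}$
$z = 1$ ($z = 2 \cdot 6 \frac{1}{6 + 6} = 2 \cdot 6 \cdot \frac{1}{12} = 1$)
$p{\left(57 \right)} + z = - 35 \cdot 57^{2} + 1 = \left(-35\right) 3249 + 1 = -113715 + 1 = -113714$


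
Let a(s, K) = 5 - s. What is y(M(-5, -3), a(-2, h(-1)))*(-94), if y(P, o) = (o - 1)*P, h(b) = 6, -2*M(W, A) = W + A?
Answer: -2256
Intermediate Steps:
M(W, A) = -A/2 - W/2 (M(W, A) = -(W + A)/2 = -(A + W)/2 = -A/2 - W/2)
y(P, o) = P*(-1 + o) (y(P, o) = (-1 + o)*P = P*(-1 + o))
y(M(-5, -3), a(-2, h(-1)))*(-94) = ((-½*(-3) - ½*(-5))*(-1 + (5 - 1*(-2))))*(-94) = ((3/2 + 5/2)*(-1 + (5 + 2)))*(-94) = (4*(-1 + 7))*(-94) = (4*6)*(-94) = 24*(-94) = -2256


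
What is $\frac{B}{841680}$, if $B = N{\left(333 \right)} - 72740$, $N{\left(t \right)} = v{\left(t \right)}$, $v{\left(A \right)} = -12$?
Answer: $- \frac{4547}{52605} \approx -0.086437$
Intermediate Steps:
$N{\left(t \right)} = -12$
$B = -72752$ ($B = -12 - 72740 = -72752$)
$\frac{B}{841680} = - \frac{72752}{841680} = \left(-72752\right) \frac{1}{841680} = - \frac{4547}{52605}$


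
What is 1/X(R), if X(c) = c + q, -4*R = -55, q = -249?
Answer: -4/941 ≈ -0.0042508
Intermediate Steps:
R = 55/4 (R = -¼*(-55) = 55/4 ≈ 13.750)
X(c) = -249 + c (X(c) = c - 249 = -249 + c)
1/X(R) = 1/(-249 + 55/4) = 1/(-941/4) = -4/941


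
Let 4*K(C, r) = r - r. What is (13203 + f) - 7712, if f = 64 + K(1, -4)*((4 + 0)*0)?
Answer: 5555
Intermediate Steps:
K(C, r) = 0 (K(C, r) = (r - r)/4 = (¼)*0 = 0)
f = 64 (f = 64 + 0*((4 + 0)*0) = 64 + 0*(4*0) = 64 + 0*0 = 64 + 0 = 64)
(13203 + f) - 7712 = (13203 + 64) - 7712 = 13267 - 7712 = 5555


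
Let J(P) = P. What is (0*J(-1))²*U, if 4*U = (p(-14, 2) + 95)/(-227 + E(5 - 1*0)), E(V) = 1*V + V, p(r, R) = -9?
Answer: 0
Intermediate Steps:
E(V) = 2*V (E(V) = V + V = 2*V)
U = -43/434 (U = ((-9 + 95)/(-227 + 2*(5 - 1*0)))/4 = (86/(-227 + 2*(5 + 0)))/4 = (86/(-227 + 2*5))/4 = (86/(-227 + 10))/4 = (86/(-217))/4 = (86*(-1/217))/4 = (¼)*(-86/217) = -43/434 ≈ -0.099078)
(0*J(-1))²*U = (0*(-1))²*(-43/434) = 0²*(-43/434) = 0*(-43/434) = 0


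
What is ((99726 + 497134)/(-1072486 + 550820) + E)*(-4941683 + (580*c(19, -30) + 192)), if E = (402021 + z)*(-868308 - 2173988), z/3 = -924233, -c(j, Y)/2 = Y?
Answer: -9230501164257786924711734/260833 ≈ -3.5389e+19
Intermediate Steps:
c(j, Y) = -2*Y
z = -2772699 (z = 3*(-924233) = -2772699)
E = 7212304196688 (E = (402021 - 2772699)*(-868308 - 2173988) = -2370678*(-3042296) = 7212304196688)
((99726 + 497134)/(-1072486 + 550820) + E)*(-4941683 + (580*c(19, -30) + 192)) = ((99726 + 497134)/(-1072486 + 550820) + 7212304196688)*(-4941683 + (580*(-2*(-30)) + 192)) = (596860/(-521666) + 7212304196688)*(-4941683 + (580*60 + 192)) = (596860*(-1/521666) + 7212304196688)*(-4941683 + (34800 + 192)) = (-298430/260833 + 7212304196688)*(-4941683 + 34992) = (1881206940534422674/260833)*(-4906691) = -9230501164257786924711734/260833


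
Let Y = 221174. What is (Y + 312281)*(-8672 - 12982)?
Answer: -11551434570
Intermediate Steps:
(Y + 312281)*(-8672 - 12982) = (221174 + 312281)*(-8672 - 12982) = 533455*(-21654) = -11551434570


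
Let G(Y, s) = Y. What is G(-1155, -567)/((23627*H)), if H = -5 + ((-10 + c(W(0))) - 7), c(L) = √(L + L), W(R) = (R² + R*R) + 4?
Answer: 1815/803318 + 165*√2/803318 ≈ 0.0025499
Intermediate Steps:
W(R) = 4 + 2*R² (W(R) = (R² + R²) + 4 = 2*R² + 4 = 4 + 2*R²)
c(L) = √2*√L (c(L) = √(2*L) = √2*√L)
H = -22 + 2*√2 (H = -5 + ((-10 + √2*√(4 + 2*0²)) - 7) = -5 + ((-10 + √2*√(4 + 2*0)) - 7) = -5 + ((-10 + √2*√(4 + 0)) - 7) = -5 + ((-10 + √2*√4) - 7) = -5 + ((-10 + √2*2) - 7) = -5 + ((-10 + 2*√2) - 7) = -5 + (-17 + 2*√2) = -22 + 2*√2 ≈ -19.172)
G(-1155, -567)/((23627*H)) = -1155*1/(23627*(-22 + 2*√2)) = -1155/(-519794 + 47254*√2)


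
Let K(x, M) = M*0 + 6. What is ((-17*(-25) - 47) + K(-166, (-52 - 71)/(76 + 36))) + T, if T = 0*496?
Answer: 384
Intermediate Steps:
T = 0
K(x, M) = 6 (K(x, M) = 0 + 6 = 6)
((-17*(-25) - 47) + K(-166, (-52 - 71)/(76 + 36))) + T = ((-17*(-25) - 47) + 6) + 0 = ((425 - 47) + 6) + 0 = (378 + 6) + 0 = 384 + 0 = 384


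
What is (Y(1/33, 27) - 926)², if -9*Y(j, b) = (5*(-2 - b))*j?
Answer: 75557365129/88209 ≈ 8.5657e+5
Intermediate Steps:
Y(j, b) = -j*(-10 - 5*b)/9 (Y(j, b) = -5*(-2 - b)*j/9 = -(-10 - 5*b)*j/9 = -j*(-10 - 5*b)/9)
(Y(1/33, 27) - 926)² = ((5/9)*(2 + 27)/33 - 926)² = ((5/9)*(1/33)*29 - 926)² = (145/297 - 926)² = (-274877/297)² = 75557365129/88209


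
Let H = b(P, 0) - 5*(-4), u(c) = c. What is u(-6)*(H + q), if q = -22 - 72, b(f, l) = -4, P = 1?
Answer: 468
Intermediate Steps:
q = -94
H = 16 (H = -4 - 5*(-4) = -4 + 20 = 16)
u(-6)*(H + q) = -6*(16 - 94) = -6*(-78) = 468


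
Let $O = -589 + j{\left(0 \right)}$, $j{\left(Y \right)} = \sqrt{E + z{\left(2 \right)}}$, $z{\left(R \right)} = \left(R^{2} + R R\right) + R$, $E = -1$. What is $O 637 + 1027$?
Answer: $-372255$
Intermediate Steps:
$z{\left(R \right)} = R + 2 R^{2}$ ($z{\left(R \right)} = \left(R^{2} + R^{2}\right) + R = 2 R^{2} + R = R + 2 R^{2}$)
$j{\left(Y \right)} = 3$ ($j{\left(Y \right)} = \sqrt{-1 + 2 \left(1 + 2 \cdot 2\right)} = \sqrt{-1 + 2 \left(1 + 4\right)} = \sqrt{-1 + 2 \cdot 5} = \sqrt{-1 + 10} = \sqrt{9} = 3$)
$O = -586$ ($O = -589 + 3 = -586$)
$O 637 + 1027 = \left(-586\right) 637 + 1027 = -373282 + 1027 = -372255$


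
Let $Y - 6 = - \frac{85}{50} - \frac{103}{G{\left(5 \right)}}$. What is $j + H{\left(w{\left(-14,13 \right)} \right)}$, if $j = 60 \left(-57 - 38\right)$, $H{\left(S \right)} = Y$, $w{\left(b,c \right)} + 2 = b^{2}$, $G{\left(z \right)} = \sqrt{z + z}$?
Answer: $- \frac{56957}{10} - \frac{103 \sqrt{10}}{10} \approx -5728.3$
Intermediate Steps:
$G{\left(z \right)} = \sqrt{2} \sqrt{z}$ ($G{\left(z \right)} = \sqrt{2 z} = \sqrt{2} \sqrt{z}$)
$Y = \frac{43}{10} - \frac{103 \sqrt{10}}{10}$ ($Y = 6 - \left(\frac{17}{10} + 103 \frac{\sqrt{10}}{10}\right) = 6 - \left(\frac{17}{10} + \frac{103 \sqrt{10}}{10}\right) = \frac{43}{10} - \frac{103 \sqrt{10}}{10} \approx -28.271$)
$w{\left(b,c \right)} = -2 + b^{2}$
$H{\left(S \right)} = \frac{43}{10} - \frac{103 \sqrt{10}}{10}$
$j = -5700$ ($j = 60 \left(-95\right) = -5700$)
$j + H{\left(w{\left(-14,13 \right)} \right)} = -5700 + \left(\frac{43}{10} - \frac{103 \sqrt{10}}{10}\right) = - \frac{56957}{10} - \frac{103 \sqrt{10}}{10}$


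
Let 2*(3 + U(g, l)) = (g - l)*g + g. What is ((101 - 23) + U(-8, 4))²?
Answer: 14161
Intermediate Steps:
U(g, l) = -3 + g/2 + g*(g - l)/2 (U(g, l) = -3 + ((g - l)*g + g)/2 = -3 + (g*(g - l) + g)/2 = -3 + (g + g*(g - l))/2 = -3 + (g/2 + g*(g - l)/2) = -3 + g/2 + g*(g - l)/2)
((101 - 23) + U(-8, 4))² = ((101 - 23) + (-3 + (½)*(-8) + (½)*(-8)² - ½*(-8)*4))² = (78 + (-3 - 4 + (½)*64 + 16))² = (78 + (-3 - 4 + 32 + 16))² = (78 + 41)² = 119² = 14161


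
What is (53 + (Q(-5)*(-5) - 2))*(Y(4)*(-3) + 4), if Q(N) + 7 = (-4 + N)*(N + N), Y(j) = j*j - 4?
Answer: 11648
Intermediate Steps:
Y(j) = -4 + j**2 (Y(j) = j**2 - 4 = -4 + j**2)
Q(N) = -7 + 2*N*(-4 + N) (Q(N) = -7 + (-4 + N)*(N + N) = -7 + (-4 + N)*(2*N) = -7 + 2*N*(-4 + N))
(53 + (Q(-5)*(-5) - 2))*(Y(4)*(-3) + 4) = (53 + ((-7 - 8*(-5) + 2*(-5)**2)*(-5) - 2))*((-4 + 4**2)*(-3) + 4) = (53 + ((-7 + 40 + 2*25)*(-5) - 2))*((-4 + 16)*(-3) + 4) = (53 + ((-7 + 40 + 50)*(-5) - 2))*(12*(-3) + 4) = (53 + (83*(-5) - 2))*(-36 + 4) = (53 + (-415 - 2))*(-32) = (53 - 417)*(-32) = -364*(-32) = 11648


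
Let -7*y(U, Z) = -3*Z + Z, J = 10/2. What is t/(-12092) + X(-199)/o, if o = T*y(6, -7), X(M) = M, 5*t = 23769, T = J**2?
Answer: 1084309/302300 ≈ 3.5869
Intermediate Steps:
J = 5 (J = 10*(1/2) = 5)
T = 25 (T = 5**2 = 25)
y(U, Z) = 2*Z/7 (y(U, Z) = -(-3*Z + Z)/7 = -(-2)*Z/7 = 2*Z/7)
t = 23769/5 (t = (1/5)*23769 = 23769/5 ≈ 4753.8)
o = -50 (o = 25*((2/7)*(-7)) = 25*(-2) = -50)
t/(-12092) + X(-199)/o = (23769/5)/(-12092) - 199/(-50) = (23769/5)*(-1/12092) - 199*(-1/50) = -23769/60460 + 199/50 = 1084309/302300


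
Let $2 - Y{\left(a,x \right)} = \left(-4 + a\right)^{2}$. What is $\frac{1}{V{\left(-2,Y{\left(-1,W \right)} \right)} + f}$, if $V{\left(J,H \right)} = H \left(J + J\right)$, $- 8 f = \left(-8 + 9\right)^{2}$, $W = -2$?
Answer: $\frac{8}{735} \approx 0.010884$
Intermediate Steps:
$Y{\left(a,x \right)} = 2 - \left(-4 + a\right)^{2}$
$f = - \frac{1}{8}$ ($f = - \frac{\left(-8 + 9\right)^{2}}{8} = - \frac{1^{2}}{8} = \left(- \frac{1}{8}\right) 1 = - \frac{1}{8} \approx -0.125$)
$V{\left(J,H \right)} = 2 H J$ ($V{\left(J,H \right)} = H 2 J = 2 H J$)
$\frac{1}{V{\left(-2,Y{\left(-1,W \right)} \right)} + f} = \frac{1}{2 \left(2 - \left(-4 - 1\right)^{2}\right) \left(-2\right) - \frac{1}{8}} = \frac{1}{2 \left(2 - \left(-5\right)^{2}\right) \left(-2\right) - \frac{1}{8}} = \frac{1}{2 \left(2 - 25\right) \left(-2\right) - \frac{1}{8}} = \frac{1}{2 \left(-23\right) \left(-2\right) - \frac{1}{8}} = \frac{1}{92 - \frac{1}{8}} = \frac{1}{\frac{735}{8}} = \frac{8}{735}$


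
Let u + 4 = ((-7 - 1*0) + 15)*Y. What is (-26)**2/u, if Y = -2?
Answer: -169/5 ≈ -33.800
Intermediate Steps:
u = -20 (u = -4 + ((-7 - 1*0) + 15)*(-2) = -4 + ((-7 + 0) + 15)*(-2) = -4 + (-7 + 15)*(-2) = -4 + 8*(-2) = -4 - 16 = -20)
(-26)**2/u = (-26)**2/(-20) = 676*(-1/20) = -169/5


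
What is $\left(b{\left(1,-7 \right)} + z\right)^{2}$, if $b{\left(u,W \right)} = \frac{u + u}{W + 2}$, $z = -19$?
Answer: $\frac{9409}{25} \approx 376.36$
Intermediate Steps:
$b{\left(u,W \right)} = \frac{2 u}{2 + W}$
$\left(b{\left(1,-7 \right)} + z\right)^{2} = \left(2 \cdot 1 \frac{1}{2 - 7} - 19\right)^{2} = \left(2 \cdot 1 \frac{1}{-5} - 19\right)^{2} = \left(2 \cdot 1 \left(- \frac{1}{5}\right) - 19\right)^{2} = \left(- \frac{2}{5} - 19\right)^{2} = \left(- \frac{97}{5}\right)^{2} = \frac{9409}{25}$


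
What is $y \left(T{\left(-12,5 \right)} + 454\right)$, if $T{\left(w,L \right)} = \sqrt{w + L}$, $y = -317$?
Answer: $-143918 - 317 i \sqrt{7} \approx -1.4392 \cdot 10^{5} - 838.7 i$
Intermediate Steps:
$T{\left(w,L \right)} = \sqrt{L + w}$
$y \left(T{\left(-12,5 \right)} + 454\right) = - 317 \left(\sqrt{5 - 12} + 454\right) = - 317 \left(\sqrt{-7} + 454\right) = - 317 \left(i \sqrt{7} + 454\right) = - 317 \left(454 + i \sqrt{7}\right) = -143918 - 317 i \sqrt{7}$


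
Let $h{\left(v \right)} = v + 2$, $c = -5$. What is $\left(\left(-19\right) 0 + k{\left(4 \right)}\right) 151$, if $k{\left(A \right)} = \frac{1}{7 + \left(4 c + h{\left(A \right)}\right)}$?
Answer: $- \frac{151}{7} \approx -21.571$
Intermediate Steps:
$h{\left(v \right)} = 2 + v$
$k{\left(A \right)} = \frac{1}{-11 + A}$ ($k{\left(A \right)} = \frac{1}{7 + \left(4 \left(-5\right) + \left(2 + A\right)\right)} = \frac{1}{7 + \left(-20 + \left(2 + A\right)\right)} = \frac{1}{7 + \left(-18 + A\right)} = \frac{1}{-11 + A}$)
$\left(\left(-19\right) 0 + k{\left(4 \right)}\right) 151 = \left(\left(-19\right) 0 + \frac{1}{-11 + 4}\right) 151 = \left(0 + \frac{1}{-7}\right) 151 = \left(0 - \frac{1}{7}\right) 151 = \left(- \frac{1}{7}\right) 151 = - \frac{151}{7}$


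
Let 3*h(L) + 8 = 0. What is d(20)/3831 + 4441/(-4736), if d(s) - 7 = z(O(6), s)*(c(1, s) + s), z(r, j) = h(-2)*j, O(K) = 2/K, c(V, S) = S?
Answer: -81251357/54430848 ≈ -1.4927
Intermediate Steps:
h(L) = -8/3 (h(L) = -8/3 + (⅓)*0 = -8/3 + 0 = -8/3)
z(r, j) = -8*j/3
d(s) = 7 - 16*s²/3 (d(s) = 7 + (-8*s/3)*(s + s) = 7 + (-8*s/3)*(2*s) = 7 - 16*s²/3)
d(20)/3831 + 4441/(-4736) = (7 - 16/3*20²)/3831 + 4441/(-4736) = (7 - 16/3*400)*(1/3831) + 4441*(-1/4736) = (7 - 6400/3)*(1/3831) - 4441/4736 = -6379/3*1/3831 - 4441/4736 = -6379/11493 - 4441/4736 = -81251357/54430848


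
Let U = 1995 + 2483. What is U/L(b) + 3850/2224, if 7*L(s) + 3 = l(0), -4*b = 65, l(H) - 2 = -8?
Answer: -34839427/10008 ≈ -3481.2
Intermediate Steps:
l(H) = -6 (l(H) = 2 - 8 = -6)
b = -65/4 (b = -¼*65 = -65/4 ≈ -16.250)
L(s) = -9/7 (L(s) = -3/7 + (⅐)*(-6) = -3/7 - 6/7 = -9/7)
U = 4478
U/L(b) + 3850/2224 = 4478/(-9/7) + 3850/2224 = 4478*(-7/9) + 3850*(1/2224) = -31346/9 + 1925/1112 = -34839427/10008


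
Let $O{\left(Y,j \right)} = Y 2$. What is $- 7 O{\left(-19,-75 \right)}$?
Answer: $266$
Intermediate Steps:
$O{\left(Y,j \right)} = 2 Y$
$- 7 O{\left(-19,-75 \right)} = - 7 \cdot 2 \left(-19\right) = \left(-7\right) \left(-38\right) = 266$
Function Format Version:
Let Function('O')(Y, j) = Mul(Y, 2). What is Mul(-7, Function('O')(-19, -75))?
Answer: 266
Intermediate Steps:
Function('O')(Y, j) = Mul(2, Y)
Mul(-7, Function('O')(-19, -75)) = Mul(-7, Mul(2, -19)) = Mul(-7, -38) = 266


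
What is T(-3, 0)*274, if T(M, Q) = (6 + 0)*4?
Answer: 6576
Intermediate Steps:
T(M, Q) = 24 (T(M, Q) = 6*4 = 24)
T(-3, 0)*274 = 24*274 = 6576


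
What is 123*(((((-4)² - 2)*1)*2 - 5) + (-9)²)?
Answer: 12792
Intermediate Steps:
123*(((((-4)² - 2)*1)*2 - 5) + (-9)²) = 123*((((16 - 2)*1)*2 - 5) + 81) = 123*(((14*1)*2 - 5) + 81) = 123*((14*2 - 5) + 81) = 123*((28 - 5) + 81) = 123*(23 + 81) = 123*104 = 12792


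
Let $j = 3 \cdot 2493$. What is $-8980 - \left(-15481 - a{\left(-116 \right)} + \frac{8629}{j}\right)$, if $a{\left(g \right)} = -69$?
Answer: $\frac{48096299}{7479} \approx 6430.8$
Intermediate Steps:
$j = 7479$
$-8980 - \left(-15481 - a{\left(-116 \right)} + \frac{8629}{j}\right) = -8980 + \left(\left(15481 - 69\right) - \frac{8629}{7479}\right) = -8980 + \left(15412 - \frac{8629}{7479}\right) = -8980 + \frac{115257719}{7479} = \frac{48096299}{7479}$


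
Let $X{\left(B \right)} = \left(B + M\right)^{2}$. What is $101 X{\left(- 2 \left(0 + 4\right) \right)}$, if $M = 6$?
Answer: $404$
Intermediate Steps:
$X{\left(B \right)} = \left(6 + B\right)^{2}$ ($X{\left(B \right)} = \left(B + 6\right)^{2} = \left(6 + B\right)^{2}$)
$101 X{\left(- 2 \left(0 + 4\right) \right)} = 101 \left(6 - 2 \left(0 + 4\right)\right)^{2} = 101 \left(6 - 8\right)^{2} = 101 \left(-2\right)^{2} = 101 \cdot 4 = 404$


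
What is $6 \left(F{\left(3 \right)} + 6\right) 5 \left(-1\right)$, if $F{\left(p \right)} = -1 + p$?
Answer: $-240$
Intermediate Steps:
$6 \left(F{\left(3 \right)} + 6\right) 5 \left(-1\right) = 6 \left(\left(-1 + 3\right) + 6\right) 5 \left(-1\right) = 6 \left(2 + 6\right) 5 \left(-1\right) = 6 \cdot 8 \cdot 5 \left(-1\right) = 6 \cdot 40 \left(-1\right) = 240 \left(-1\right) = -240$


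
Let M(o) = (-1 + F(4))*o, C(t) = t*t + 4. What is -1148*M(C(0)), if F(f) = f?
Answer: -13776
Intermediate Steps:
C(t) = 4 + t**2 (C(t) = t**2 + 4 = 4 + t**2)
M(o) = 3*o (M(o) = (-1 + 4)*o = 3*o)
-1148*M(C(0)) = -3444*(4 + 0**2) = -3444*(4 + 0) = -3444*4 = -1148*12 = -13776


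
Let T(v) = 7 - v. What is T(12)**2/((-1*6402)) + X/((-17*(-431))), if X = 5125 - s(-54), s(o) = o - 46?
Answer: 33267275/46907454 ≈ 0.70921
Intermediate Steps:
s(o) = -46 + o
X = 5225 (X = 5125 - (-46 - 54) = 5125 - 1*(-100) = 5125 + 100 = 5225)
T(12)**2/((-1*6402)) + X/((-17*(-431))) = (7 - 1*12)**2/((-1*6402)) + 5225/((-17*(-431))) = (7 - 12)**2/(-6402) + 5225/7327 = (-5)**2*(-1/6402) + 5225*(1/7327) = 25*(-1/6402) + 5225/7327 = -25/6402 + 5225/7327 = 33267275/46907454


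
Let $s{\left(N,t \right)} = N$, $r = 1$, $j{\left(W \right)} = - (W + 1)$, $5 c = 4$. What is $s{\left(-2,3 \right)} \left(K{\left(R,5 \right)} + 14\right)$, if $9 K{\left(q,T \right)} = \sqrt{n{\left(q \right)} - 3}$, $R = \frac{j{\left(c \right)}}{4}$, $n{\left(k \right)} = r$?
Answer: $-28 - \frac{2 i \sqrt{2}}{9} \approx -28.0 - 0.31427 i$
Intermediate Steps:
$c = \frac{4}{5}$ ($c = \frac{1}{5} \cdot 4 = \frac{4}{5} \approx 0.8$)
$j{\left(W \right)} = -1 - W$ ($j{\left(W \right)} = - (1 + W) = -1 - W$)
$n{\left(k \right)} = 1$
$R = - \frac{9}{20}$ ($R = \frac{-1 - \frac{4}{5}}{4} = \left(-1 - \frac{4}{5}\right) \frac{1}{4} = \left(- \frac{9}{5}\right) \frac{1}{4} = - \frac{9}{20} \approx -0.45$)
$K{\left(q,T \right)} = \frac{i \sqrt{2}}{9}$ ($K{\left(q,T \right)} = \frac{\sqrt{1 - 3}}{9} = \frac{\sqrt{-2}}{9} = \frac{i \sqrt{2}}{9}$)
$s{\left(-2,3 \right)} \left(K{\left(R,5 \right)} + 14\right) = - 2 \left(\frac{i \sqrt{2}}{9} + 14\right) = - 2 \left(14 + \frac{i \sqrt{2}}{9}\right) = -28 - \frac{2 i \sqrt{2}}{9}$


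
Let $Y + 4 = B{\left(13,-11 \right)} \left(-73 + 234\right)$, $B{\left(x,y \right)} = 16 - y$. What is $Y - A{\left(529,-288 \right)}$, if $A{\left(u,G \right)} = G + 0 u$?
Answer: $4631$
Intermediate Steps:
$A{\left(u,G \right)} = G$ ($A{\left(u,G \right)} = G + 0 = G$)
$Y = 4343$ ($Y = -4 + \left(16 - -11\right) \left(-73 + 234\right) = -4 + \left(16 + 11\right) 161 = -4 + 27 \cdot 161 = -4 + 4347 = 4343$)
$Y - A{\left(529,-288 \right)} = 4343 - -288 = 4343 + 288 = 4631$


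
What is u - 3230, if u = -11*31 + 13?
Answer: -3558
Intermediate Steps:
u = -328 (u = -341 + 13 = -328)
u - 3230 = -328 - 3230 = -3558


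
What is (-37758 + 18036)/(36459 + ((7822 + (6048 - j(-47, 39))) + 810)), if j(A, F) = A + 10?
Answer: -9861/25588 ≈ -0.38538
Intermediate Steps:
j(A, F) = 10 + A
(-37758 + 18036)/(36459 + ((7822 + (6048 - j(-47, 39))) + 810)) = (-37758 + 18036)/(36459 + ((7822 + (6048 - (10 - 47))) + 810)) = -19722/(36459 + ((7822 + (6048 - 1*(-37))) + 810)) = -19722/(36459 + ((7822 + (6048 + 37)) + 810)) = -19722/(36459 + ((7822 + 6085) + 810)) = -19722/(36459 + (13907 + 810)) = -19722/(36459 + 14717) = -19722/51176 = -19722*1/51176 = -9861/25588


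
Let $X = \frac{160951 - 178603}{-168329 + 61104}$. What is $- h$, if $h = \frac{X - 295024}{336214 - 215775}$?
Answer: $\frac{31633930748}{12914071775} \approx 2.4496$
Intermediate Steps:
$X = \frac{17652}{107225}$ ($X = - \frac{17652}{-107225} = \left(-17652\right) \left(- \frac{1}{107225}\right) = \frac{17652}{107225} \approx 0.16463$)
$h = - \frac{31633930748}{12914071775}$ ($h = \frac{\frac{17652}{107225} - 295024}{336214 - 215775} = - \frac{31633930748}{107225 \cdot 120439} = \left(- \frac{31633930748}{107225}\right) \frac{1}{120439} = - \frac{31633930748}{12914071775} \approx -2.4496$)
$- h = \left(-1\right) \left(- \frac{31633930748}{12914071775}\right) = \frac{31633930748}{12914071775}$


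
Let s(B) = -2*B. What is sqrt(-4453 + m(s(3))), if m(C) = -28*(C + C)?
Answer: I*sqrt(4117) ≈ 64.164*I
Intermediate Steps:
m(C) = -56*C
sqrt(-4453 + m(s(3))) = sqrt(-4453 - (-112)*3) = sqrt(-4453 - 56*(-6)) = sqrt(-4453 + 336) = sqrt(-4117) = I*sqrt(4117)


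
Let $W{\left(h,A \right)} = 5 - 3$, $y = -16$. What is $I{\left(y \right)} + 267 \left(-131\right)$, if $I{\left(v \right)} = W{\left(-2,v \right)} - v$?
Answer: $-34959$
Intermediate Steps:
$W{\left(h,A \right)} = 2$ ($W{\left(h,A \right)} = 5 - 3 = 2$)
$I{\left(v \right)} = 2 - v$
$I{\left(y \right)} + 267 \left(-131\right) = \left(2 - -16\right) + 267 \left(-131\right) = \left(2 + 16\right) - 34977 = 18 - 34977 = -34959$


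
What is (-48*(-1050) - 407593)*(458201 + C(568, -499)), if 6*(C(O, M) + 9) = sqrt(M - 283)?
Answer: -163662975056 - 357193*I*sqrt(782)/6 ≈ -1.6366e+11 - 1.6648e+6*I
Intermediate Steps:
C(O, M) = -9 + sqrt(-283 + M)/6 (C(O, M) = -9 + sqrt(M - 283)/6 = -9 + sqrt(-283 + M)/6)
(-48*(-1050) - 407593)*(458201 + C(568, -499)) = (-48*(-1050) - 407593)*(458201 + (-9 + sqrt(-283 - 499)/6)) = (50400 - 407593)*(458201 + (-9 + sqrt(-782)/6)) = -357193*(458201 + (-9 + (I*sqrt(782))/6)) = -357193*(458201 + (-9 + I*sqrt(782)/6)) = -357193*(458192 + I*sqrt(782)/6) = -163662975056 - 357193*I*sqrt(782)/6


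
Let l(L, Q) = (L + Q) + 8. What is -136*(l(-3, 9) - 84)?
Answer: 9520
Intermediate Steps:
l(L, Q) = 8 + L + Q
-136*(l(-3, 9) - 84) = -136*((8 - 3 + 9) - 84) = -136*(14 - 84) = -136*(-70) = 9520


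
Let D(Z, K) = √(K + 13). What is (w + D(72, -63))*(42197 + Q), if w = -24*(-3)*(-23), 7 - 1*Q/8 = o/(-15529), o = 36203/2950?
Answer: -1602704503864872/22905275 + 967816729387*I*√2/4581055 ≈ -6.9971e+7 + 2.9877e+5*I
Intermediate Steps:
o = 36203/2950 (o = 36203*(1/2950) = 36203/2950 ≈ 12.272)
Q = 1282840212/22905275 (Q = 56 - 144812/(1475*(-15529)) = 56 - 144812*(-1)/(1475*15529) = 56 - 8*(-36203/45810550) = 56 + 144812/22905275 = 1282840212/22905275 ≈ 56.006)
D(Z, K) = √(13 + K)
w = -1656 (w = 72*(-23) = -1656)
(w + D(72, -63))*(42197 + Q) = (-1656 + √(13 - 63))*(42197 + 1282840212/22905275) = (-1656 + √(-50))*(967816729387/22905275) = (-1656 + 5*I*√2)*(967816729387/22905275) = -1602704503864872/22905275 + 967816729387*I*√2/4581055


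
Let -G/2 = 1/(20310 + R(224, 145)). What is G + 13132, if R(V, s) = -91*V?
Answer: 485885/37 ≈ 13132.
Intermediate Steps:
G = 1/37 (G = -2/(20310 - 91*224) = -2/(20310 - 20384) = -2/(-74) = -2*(-1/74) = 1/37 ≈ 0.027027)
G + 13132 = 1/37 + 13132 = 485885/37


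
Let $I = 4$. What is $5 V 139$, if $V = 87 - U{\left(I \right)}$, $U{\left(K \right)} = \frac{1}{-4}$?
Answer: $\frac{242555}{4} \approx 60639.0$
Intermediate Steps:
$U{\left(K \right)} = - \frac{1}{4}$
$V = \frac{349}{4}$ ($V = 87 - - \frac{1}{4} = 87 + \frac{1}{4} = \frac{349}{4} \approx 87.25$)
$5 V 139 = 5 \cdot \frac{349}{4} \cdot 139 = \frac{1745}{4} \cdot 139 = \frac{242555}{4}$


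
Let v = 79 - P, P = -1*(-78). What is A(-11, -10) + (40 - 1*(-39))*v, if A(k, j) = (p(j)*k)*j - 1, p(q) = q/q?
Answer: 188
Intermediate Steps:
P = 78
v = 1 (v = 79 - 1*78 = 79 - 78 = 1)
p(q) = 1
A(k, j) = -1 + j*k (A(k, j) = (1*k)*j - 1 = k*j - 1 = j*k - 1 = -1 + j*k)
A(-11, -10) + (40 - 1*(-39))*v = (-1 - 10*(-11)) + (40 - 1*(-39))*1 = (-1 + 110) + (40 + 39)*1 = 109 + 79*1 = 109 + 79 = 188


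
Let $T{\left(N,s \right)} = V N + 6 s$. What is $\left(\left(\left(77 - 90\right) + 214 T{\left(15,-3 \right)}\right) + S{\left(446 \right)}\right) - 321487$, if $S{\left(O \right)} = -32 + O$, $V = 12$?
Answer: $-286418$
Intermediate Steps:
$T{\left(N,s \right)} = 6 s + 12 N$ ($T{\left(N,s \right)} = 12 N + 6 s = 6 s + 12 N$)
$\left(\left(\left(77 - 90\right) + 214 T{\left(15,-3 \right)}\right) + S{\left(446 \right)}\right) - 321487 = \left(\left(\left(77 - 90\right) + 214 \left(6 \left(-3\right) + 12 \cdot 15\right)\right) + \left(-32 + 446\right)\right) - 321487 = \left(\left(-13 + 214 \left(-18 + 180\right)\right) + 414\right) - 321487 = \left(\left(-13 + 214 \cdot 162\right) + 414\right) - 321487 = \left(\left(-13 + 34668\right) + 414\right) - 321487 = \left(34655 + 414\right) - 321487 = 35069 - 321487 = -286418$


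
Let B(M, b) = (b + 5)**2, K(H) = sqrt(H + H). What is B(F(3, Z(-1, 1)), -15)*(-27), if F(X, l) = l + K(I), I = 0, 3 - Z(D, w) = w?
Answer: -2700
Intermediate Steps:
Z(D, w) = 3 - w
K(H) = sqrt(2)*sqrt(H) (K(H) = sqrt(2*H) = sqrt(2)*sqrt(H))
F(X, l) = l (F(X, l) = l + sqrt(2)*sqrt(0) = l + sqrt(2)*0 = l + 0 = l)
B(M, b) = (5 + b)**2
B(F(3, Z(-1, 1)), -15)*(-27) = (5 - 15)**2*(-27) = (-10)**2*(-27) = 100*(-27) = -2700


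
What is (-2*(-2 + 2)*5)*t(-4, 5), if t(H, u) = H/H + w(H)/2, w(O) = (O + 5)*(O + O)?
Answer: 0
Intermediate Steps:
w(O) = 2*O*(5 + O) (w(O) = (5 + O)*(2*O) = 2*O*(5 + O))
t(H, u) = 1 + H*(5 + H) (t(H, u) = H/H + (2*H*(5 + H))/2 = 1 + (2*H*(5 + H))*(½) = 1 + H*(5 + H))
(-2*(-2 + 2)*5)*t(-4, 5) = (-2*(-2 + 2)*5)*(1 - 4*(5 - 4)) = (-2*0*5)*(1 - 4*1) = (0*5)*(1 - 4) = 0*(-3) = 0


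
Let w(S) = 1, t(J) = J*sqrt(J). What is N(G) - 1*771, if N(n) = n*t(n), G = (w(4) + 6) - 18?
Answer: -771 + 121*I*sqrt(11) ≈ -771.0 + 401.31*I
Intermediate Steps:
t(J) = J**(3/2)
G = -11 (G = (1 + 6) - 18 = 7 - 18 = -11)
N(n) = n**(5/2) (N(n) = n*n**(3/2) = n**(5/2))
N(G) - 1*771 = (-11)**(5/2) - 1*771 = 121*I*sqrt(11) - 771 = -771 + 121*I*sqrt(11)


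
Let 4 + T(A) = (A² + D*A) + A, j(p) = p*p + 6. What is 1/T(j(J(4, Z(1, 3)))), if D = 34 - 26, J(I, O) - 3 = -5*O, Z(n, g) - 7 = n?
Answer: 1/1902996 ≈ 5.2549e-7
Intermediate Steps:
Z(n, g) = 7 + n
J(I, O) = 3 - 5*O
D = 8
j(p) = 6 + p² (j(p) = p² + 6 = 6 + p²)
T(A) = -4 + A² + 9*A (T(A) = -4 + ((A² + 8*A) + A) = -4 + (A² + 9*A) = -4 + A² + 9*A)
1/T(j(J(4, Z(1, 3)))) = 1/(-4 + (6 + (3 - 5*(7 + 1))²)² + 9*(6 + (3 - 5*(7 + 1))²)) = 1/(-4 + (6 + (3 - 5*8)²)² + 9*(6 + (3 - 5*8)²)) = 1/(-4 + (6 + (3 - 40)²)² + 9*(6 + (3 - 40)²)) = 1/(-4 + (6 + (-37)²)² + 9*(6 + (-37)²)) = 1/(-4 + (6 + 1369)² + 9*(6 + 1369)) = 1/(-4 + 1375² + 9*1375) = 1/(-4 + 1890625 + 12375) = 1/1902996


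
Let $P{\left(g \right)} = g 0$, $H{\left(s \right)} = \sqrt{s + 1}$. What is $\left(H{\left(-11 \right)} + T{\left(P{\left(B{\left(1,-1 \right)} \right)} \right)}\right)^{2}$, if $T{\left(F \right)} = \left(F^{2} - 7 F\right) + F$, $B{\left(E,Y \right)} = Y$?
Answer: $-10$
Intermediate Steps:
$H{\left(s \right)} = \sqrt{1 + s}$
$P{\left(g \right)} = 0$
$T{\left(F \right)} = F^{2} - 6 F$
$\left(H{\left(-11 \right)} + T{\left(P{\left(B{\left(1,-1 \right)} \right)} \right)}\right)^{2} = \left(\sqrt{1 - 11} + 0 \left(-6 + 0\right)\right)^{2} = \left(\sqrt{-10} + 0 \left(-6\right)\right)^{2} = \left(i \sqrt{10} + 0\right)^{2} = \left(i \sqrt{10}\right)^{2} = -10$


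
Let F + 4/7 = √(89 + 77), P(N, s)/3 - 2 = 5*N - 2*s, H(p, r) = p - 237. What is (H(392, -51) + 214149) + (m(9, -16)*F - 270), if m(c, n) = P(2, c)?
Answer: 1498310/7 - 18*√166 ≈ 2.1381e+5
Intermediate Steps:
H(p, r) = -237 + p
P(N, s) = 6 - 6*s + 15*N (P(N, s) = 6 + 3*(5*N - 2*s) = 6 + 3*(-2*s + 5*N) = 6 + (-6*s + 15*N) = 6 - 6*s + 15*N)
m(c, n) = 36 - 6*c (m(c, n) = 6 - 6*c + 15*2 = 6 - 6*c + 30 = 36 - 6*c)
F = -4/7 + √166 (F = -4/7 + √(89 + 77) = -4/7 + √166 ≈ 12.313)
(H(392, -51) + 214149) + (m(9, -16)*F - 270) = ((-237 + 392) + 214149) + ((36 - 6*9)*(-4/7 + √166) - 270) = (155 + 214149) + ((36 - 54)*(-4/7 + √166) - 270) = 214304 + (-18*(-4/7 + √166) - 270) = 214304 + ((72/7 - 18*√166) - 270) = 214304 + (-1818/7 - 18*√166) = 1498310/7 - 18*√166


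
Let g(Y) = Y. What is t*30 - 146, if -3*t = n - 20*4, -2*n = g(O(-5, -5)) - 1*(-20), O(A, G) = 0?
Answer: 754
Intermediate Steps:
n = -10 (n = -(0 - 1*(-20))/2 = -(0 + 20)/2 = -1/2*20 = -10)
t = 30 (t = -(-10 - 20*4)/3 = -(-10 - 1*80)/3 = -(-10 - 80)/3 = -1/3*(-90) = 30)
t*30 - 146 = 30*30 - 146 = 900 - 146 = 754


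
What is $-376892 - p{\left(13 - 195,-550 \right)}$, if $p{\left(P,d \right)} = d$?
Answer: $-376342$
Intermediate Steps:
$-376892 - p{\left(13 - 195,-550 \right)} = -376892 - -550 = -376892 + 550 = -376342$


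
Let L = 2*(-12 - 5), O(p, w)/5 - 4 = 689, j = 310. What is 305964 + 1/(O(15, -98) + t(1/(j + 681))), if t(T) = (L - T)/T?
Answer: 9249291719/30230 ≈ 3.0596e+5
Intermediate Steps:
O(p, w) = 3465 (O(p, w) = 20 + 5*689 = 20 + 3445 = 3465)
L = -34 (L = 2*(-17) = -34)
t(T) = (-34 - T)/T
305964 + 1/(O(15, -98) + t(1/(j + 681))) = 305964 + 1/(3465 + (-34 - 1/(310 + 681))/(1/(310 + 681))) = 305964 + 1/(3465 + (-34 - 1/991)/(1/991)) = 305964 + 1/(3465 + (-34 - 1*1/991)/(1/991)) = 305964 + 1/(3465 + 991*(-34 - 1/991)) = 305964 + 1/(3465 + 991*(-33695/991)) = 305964 + 1/(3465 - 33695) = 305964 + 1/(-30230) = 305964 - 1/30230 = 9249291719/30230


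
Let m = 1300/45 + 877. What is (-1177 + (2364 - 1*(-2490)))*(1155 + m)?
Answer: 68200996/9 ≈ 7.5779e+6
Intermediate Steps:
m = 8153/9 (m = 1300*(1/45) + 877 = 260/9 + 877 = 8153/9 ≈ 905.89)
(-1177 + (2364 - 1*(-2490)))*(1155 + m) = (-1177 + (2364 - 1*(-2490)))*(1155 + 8153/9) = (-1177 + (2364 + 2490))*(18548/9) = (-1177 + 4854)*(18548/9) = 3677*(18548/9) = 68200996/9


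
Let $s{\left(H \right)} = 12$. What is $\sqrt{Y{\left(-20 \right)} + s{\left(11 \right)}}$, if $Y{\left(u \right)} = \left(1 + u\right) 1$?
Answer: $i \sqrt{7} \approx 2.6458 i$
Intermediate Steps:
$Y{\left(u \right)} = 1 + u$
$\sqrt{Y{\left(-20 \right)} + s{\left(11 \right)}} = \sqrt{\left(1 - 20\right) + 12} = \sqrt{-19 + 12} = \sqrt{-7} = i \sqrt{7}$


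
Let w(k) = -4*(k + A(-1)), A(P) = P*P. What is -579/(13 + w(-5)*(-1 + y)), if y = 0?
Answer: 193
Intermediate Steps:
A(P) = P**2
w(k) = -4 - 4*k (w(k) = -4*(k + (-1)**2) = -4*(k + 1) = -4*(1 + k) = -4 - 4*k)
-579/(13 + w(-5)*(-1 + y)) = -579/(13 + (-4 - 4*(-5))*(-1 + 0)) = -579/(13 + (-4 + 20)*(-1)) = -579/(13 + 16*(-1)) = -579/(13 - 16) = -579/(-3) = -579*(-1/3) = 193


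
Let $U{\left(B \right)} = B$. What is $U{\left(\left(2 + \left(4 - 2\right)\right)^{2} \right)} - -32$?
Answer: $48$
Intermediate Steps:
$U{\left(\left(2 + \left(4 - 2\right)\right)^{2} \right)} - -32 = \left(2 + \left(4 - 2\right)\right)^{2} - -32 = \left(2 + 2\right)^{2} + 32 = 4^{2} + 32 = 16 + 32 = 48$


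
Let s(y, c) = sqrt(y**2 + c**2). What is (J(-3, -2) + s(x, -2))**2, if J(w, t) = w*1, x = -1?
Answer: (3 - sqrt(5))**2 ≈ 0.58359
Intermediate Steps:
J(w, t) = w
s(y, c) = sqrt(c**2 + y**2)
(J(-3, -2) + s(x, -2))**2 = (-3 + sqrt((-2)**2 + (-1)**2))**2 = (-3 + sqrt(4 + 1))**2 = (-3 + sqrt(5))**2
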